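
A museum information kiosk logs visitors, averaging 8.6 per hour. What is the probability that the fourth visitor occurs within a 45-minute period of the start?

0.8847

Over the interval, μ = 8.6 × 0.75 = 6.45 (a 45-minute period = 0.75 hours).
The fourth arrival falls in the interval iff at least 4 events occur there: P(S_4 ≤ t) = P(N ≥ 4) = 1 − P(N ≤ 3) ≈ 0.8847.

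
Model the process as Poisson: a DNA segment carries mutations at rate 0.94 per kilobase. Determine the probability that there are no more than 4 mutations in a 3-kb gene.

0.8445

Over the interval, μ = 0.94 × 3 = 2.82 (a 3-kb gene = 3 kilobases).
P(N ≤ 4) = Σ_{j=0}^{4} e^(−μ) μ^j/j! ≈ 0.8445.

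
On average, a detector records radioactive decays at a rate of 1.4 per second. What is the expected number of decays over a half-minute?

E[N] = λt = 1.4 × 30 = 42 (a half-minute = 30 seconds).

42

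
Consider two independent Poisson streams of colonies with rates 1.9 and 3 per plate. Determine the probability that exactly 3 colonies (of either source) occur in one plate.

0.1460

Independent Poisson processes superpose: combined rate λ = 1.9 + 3 = 4.9 per plate.
So μ = 4.9.
P(N = 3) = e^(−4.9) · 4.9^3/3! ≈ 0.1460.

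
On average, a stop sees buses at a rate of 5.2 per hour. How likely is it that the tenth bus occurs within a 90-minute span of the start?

Over the interval, μ = 5.2 × 1.5 = 7.8 (a 90-minute span = 1.5 hours).
The tenth arrival falls in the interval iff at least 10 events occur there: P(S_10 ≤ t) = P(N ≥ 10) = 1 − P(N ≤ 9) ≈ 0.2589.

0.2589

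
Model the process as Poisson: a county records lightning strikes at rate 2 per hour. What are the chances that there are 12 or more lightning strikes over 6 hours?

0.5384

Over the interval, μ = 2 × 6 = 12 (6 hours).
P(N ≥ 12) = 1 − P(N ≤ 11) = 1 − Σ_{j=0}^{11} e^(−μ) μ^j/j! ≈ 0.5384.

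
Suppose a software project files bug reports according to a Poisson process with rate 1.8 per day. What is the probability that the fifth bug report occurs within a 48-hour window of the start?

Over the interval, μ = 1.8 × 2 = 3.6 (a 48-hour window = 2 days).
The fifth arrival falls in the interval iff at least 5 events occur there: P(S_5 ≤ t) = P(N ≥ 5) = 1 − P(N ≤ 4) ≈ 0.2936.

0.2936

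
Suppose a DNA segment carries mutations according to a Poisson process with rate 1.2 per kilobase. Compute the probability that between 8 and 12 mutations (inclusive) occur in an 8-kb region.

0.5694

Over the interval, μ = 1.2 × 8 = 9.6 (an 8-kb region = 8 kilobases).
P(8 ≤ N ≤ 12) = Σ_{j=8}^{12} e^(−9.6) · 9.6^j/j! ≈ 0.5694.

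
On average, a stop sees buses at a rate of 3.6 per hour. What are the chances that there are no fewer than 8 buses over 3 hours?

0.8434

Over the interval, μ = 3.6 × 3 = 10.8 (3 hours).
P(N ≥ 8) = 1 − P(N ≤ 7) = 1 − Σ_{j=0}^{7} e^(−μ) μ^j/j! ≈ 0.8434.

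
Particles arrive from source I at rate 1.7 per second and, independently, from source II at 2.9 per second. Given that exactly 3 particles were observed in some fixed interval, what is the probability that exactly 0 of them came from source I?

Given the total, each event is independently from source I with probability p = λ_I/(λ_I+λ_II) = 1.7/4.6 ≈ 0.3696.
So K ~ Binomial(3, 1.7/4.6): P(K = 0) = C(3,0) · (1.7/4.6)^0 · (2.9/4.6)^3 ≈ 0.2506.

0.2506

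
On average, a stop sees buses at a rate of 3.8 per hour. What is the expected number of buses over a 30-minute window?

E[N] = λt = 3.8 × 0.5 = 1.9 (a 30-minute window = 0.5 hours).

1.9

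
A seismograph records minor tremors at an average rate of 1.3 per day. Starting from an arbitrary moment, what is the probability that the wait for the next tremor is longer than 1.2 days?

0.2101

The wait for the next event is exponential with rate λ = 1.3 per day.
P(T > 1.2) = e^(−λt) = e^(−1.3 × 1.2) = e^(−1.56) ≈ 0.2101.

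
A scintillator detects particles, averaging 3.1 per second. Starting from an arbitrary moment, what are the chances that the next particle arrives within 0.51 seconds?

0.7942

Inter-arrival times are exponential with rate λ = 3.1 per second.
P(T ≤ 0.51) = 1 − e^(−λt) = 1 − e^(−3.1 × 0.51) = 1 − e^(−1.581) ≈ 0.7942.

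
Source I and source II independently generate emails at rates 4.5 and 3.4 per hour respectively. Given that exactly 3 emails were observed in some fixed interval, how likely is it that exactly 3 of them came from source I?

Given the total, each event is independently from source I with probability p = λ_I/(λ_I+λ_II) = 4.5/7.9 ≈ 0.5696.
So K ~ Binomial(3, 4.5/7.9): P(K = 3) = C(3,3) · (4.5/7.9)^3 · (3.4/7.9)^0 ≈ 0.1848.

0.1848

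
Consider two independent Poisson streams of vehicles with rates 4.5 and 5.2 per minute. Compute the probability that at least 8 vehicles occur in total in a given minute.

0.7515

Independent Poisson processes superpose: combined rate λ = 4.5 + 5.2 = 9.7 per minute.
So μ = 9.7.
P(N ≥ 8) = 1 − P(N ≤ 7) ≈ 0.7515.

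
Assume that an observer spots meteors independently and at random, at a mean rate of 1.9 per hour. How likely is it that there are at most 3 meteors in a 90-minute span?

Over the interval, μ = 1.9 × 1.5 = 2.85 (a 90-minute span = 1.5 hours).
P(N ≤ 3) = Σ_{j=0}^{3} e^(−μ) μ^j/j! ≈ 0.6808.

0.6808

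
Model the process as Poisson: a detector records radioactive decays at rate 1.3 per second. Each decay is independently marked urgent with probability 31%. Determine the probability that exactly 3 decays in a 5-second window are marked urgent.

0.1818

Thinning: the decays that are marked urgent themselves form a Poisson process with rate 0.31 × 1.3 = 0.403 per second.
Over the interval, μ = 0.403 × 5 = 2.015 (a 5-second window = 5 seconds).
P(N = 3) = e^(−2.015) · 2.015^3/3! ≈ 0.1818.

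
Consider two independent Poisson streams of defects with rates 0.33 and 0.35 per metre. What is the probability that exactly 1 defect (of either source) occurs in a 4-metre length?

Independent Poisson processes superpose: combined rate λ = 0.33 + 0.35 = 0.68 per metre.
Over the interval, μ = 0.68 × 4 = 2.72 (a 4-metre length = 4 metres).
P(N = 1) = e^(−2.72) · 2.72^1/1! ≈ 0.1792.

0.1792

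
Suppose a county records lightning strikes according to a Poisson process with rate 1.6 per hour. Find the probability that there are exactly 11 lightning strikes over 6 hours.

Over the interval, μ = 1.6 × 6 = 9.6 (6 hours).
P(N = 11) = e^(−μ) μ^11/11! = e^(−9.6) · 9.6^11/39916800 ≈ 0.1083.

0.1083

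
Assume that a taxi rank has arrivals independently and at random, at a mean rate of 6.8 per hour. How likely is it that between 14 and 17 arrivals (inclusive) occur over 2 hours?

0.3471

Over the interval, μ = 6.8 × 2 = 13.6 (2 hours).
P(14 ≤ N ≤ 17) = Σ_{j=14}^{17} e^(−13.6) · 13.6^j/j! ≈ 0.3471.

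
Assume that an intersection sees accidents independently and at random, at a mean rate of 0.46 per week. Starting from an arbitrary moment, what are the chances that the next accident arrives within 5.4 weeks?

Inter-arrival times are exponential with rate λ = 0.46 per week.
P(T ≤ 5.4) = 1 − e^(−λt) = 1 − e^(−0.46 × 5.4) = 1 − e^(−2.484) ≈ 0.9166.

0.9166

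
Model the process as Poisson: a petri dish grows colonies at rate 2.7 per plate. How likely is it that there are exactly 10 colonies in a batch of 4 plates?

Over the interval, μ = 2.7 × 4 = 10.8 (a batch of 4 plates = 4 plates).
P(N = 10) = e^(−μ) μ^10/10! = e^(−10.8) · 10.8^10/3628800 ≈ 0.1214.

0.1214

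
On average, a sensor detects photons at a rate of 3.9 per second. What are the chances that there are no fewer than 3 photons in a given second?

0.7469

With mean μ = 3.9 per second,
P(N ≥ 3) = 1 − P(N ≤ 2) = 1 − Σ_{j=0}^{2} e^(−μ) μ^j/j! ≈ 0.7469.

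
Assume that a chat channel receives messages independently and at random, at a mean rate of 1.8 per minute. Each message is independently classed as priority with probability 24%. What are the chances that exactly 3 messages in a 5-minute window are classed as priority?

0.1937

Thinning: the messages that are classed as priority themselves form a Poisson process with rate 0.24 × 1.8 = 0.432 per minute.
Over the interval, μ = 0.432 × 5 = 2.16 (a 5-minute window = 5 minutes).
P(N = 3) = e^(−2.16) · 2.16^3/3! ≈ 0.1937.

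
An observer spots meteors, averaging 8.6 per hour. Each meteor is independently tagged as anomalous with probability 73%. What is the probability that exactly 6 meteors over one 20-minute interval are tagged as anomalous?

0.0144

Thinning: the meteors that are tagged as anomalous themselves form a Poisson process with rate 0.73 × 8.6 = 6.278 per hour.
Over the interval, μ = 6.278 × 1/3 ≈ 2.09267 (a 20-minute interval = 1/3 hours).
P(N = 6) = e^(−2.09267) · 2.09267^6/6! ≈ 0.0144.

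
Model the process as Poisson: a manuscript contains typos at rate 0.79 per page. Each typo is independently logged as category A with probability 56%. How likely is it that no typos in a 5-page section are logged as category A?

0.1095

Thinning: the typos that are logged as category A themselves form a Poisson process with rate 0.56 × 0.79 = 0.4424 per page.
Over the interval, μ = 0.4424 × 5 = 2.212 (a 5-page section = 5 pages).
P(N = 0) = e^(−2.212) · 2.212^0/0! ≈ 0.1095.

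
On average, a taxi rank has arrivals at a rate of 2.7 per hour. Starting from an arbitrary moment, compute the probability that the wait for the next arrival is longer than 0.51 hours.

0.2523

The wait for the next event is exponential with rate λ = 2.7 per hour.
P(T > 0.51) = e^(−λt) = e^(−2.7 × 0.51) = e^(−1.377) ≈ 0.2523.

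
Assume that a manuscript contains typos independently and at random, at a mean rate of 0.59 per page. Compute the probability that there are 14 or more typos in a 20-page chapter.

Over the interval, μ = 0.59 × 20 = 11.8 (a 20-page chapter = 20 pages).
P(N ≥ 14) = 1 − P(N ≤ 13) = 1 − Σ_{j=0}^{13} e^(−μ) μ^j/j! ≈ 0.2975.

0.2975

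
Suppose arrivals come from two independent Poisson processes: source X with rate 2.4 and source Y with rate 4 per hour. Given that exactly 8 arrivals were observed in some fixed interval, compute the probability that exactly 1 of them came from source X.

0.1118

Given the total, each event is independently from source X with probability p = λ_X/(λ_X+λ_Y) = 2.4/6.4 = 0.3750.
So K ~ Binomial(8, 2.4/6.4): P(K = 1) = C(8,1) · (2.4/6.4)^1 · (4/6.4)^7 ≈ 0.1118.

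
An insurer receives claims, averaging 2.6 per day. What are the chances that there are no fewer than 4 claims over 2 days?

0.7619

Over the interval, μ = 2.6 × 2 = 5.2 (2 days).
P(N ≥ 4) = 1 − P(N ≤ 3) = 1 − Σ_{j=0}^{3} e^(−μ) μ^j/j! ≈ 0.7619.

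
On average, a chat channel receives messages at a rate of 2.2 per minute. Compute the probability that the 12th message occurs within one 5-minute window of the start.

Over the interval, μ = 2.2 × 5 = 11 (a 5-minute window = 5 minutes).
The 12th arrival falls in the interval iff at least 12 events occur there: P(S_12 ≤ t) = P(N ≥ 12) = 1 − P(N ≤ 11) ≈ 0.4207.

0.4207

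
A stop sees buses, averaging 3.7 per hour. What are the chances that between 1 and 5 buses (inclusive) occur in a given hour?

With mean μ = 3.7 per hour,
P(1 ≤ N ≤ 5) = Σ_{j=1}^{5} e^(−3.7) · 3.7^j/j! ≈ 0.8054.

0.8054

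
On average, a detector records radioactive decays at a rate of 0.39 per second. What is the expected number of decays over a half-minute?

11.7

E[N] = λt = 0.39 × 30 = 11.7 (a half-minute = 30 seconds).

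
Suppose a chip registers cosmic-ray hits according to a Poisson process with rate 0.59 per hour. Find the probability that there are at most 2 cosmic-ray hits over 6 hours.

0.3135

Over the interval, μ = 0.59 × 6 = 3.54 (6 hours).
P(N ≤ 2) = Σ_{j=0}^{2} e^(−μ) μ^j/j! ≈ 0.3135.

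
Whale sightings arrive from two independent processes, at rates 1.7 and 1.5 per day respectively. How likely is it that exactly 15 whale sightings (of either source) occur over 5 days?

0.0992

Independent Poisson processes superpose: combined rate λ = 1.7 + 1.5 = 3.2 per day.
Over the interval, μ = 3.2 × 5 = 16 (5 days).
P(N = 15) = e^(−16) · 16^15/15! ≈ 0.0992.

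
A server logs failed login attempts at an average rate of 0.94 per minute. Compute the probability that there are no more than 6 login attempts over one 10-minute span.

0.1727

Over the interval, μ = 0.94 × 10 = 9.4 (a 10-minute span = 10 minutes).
P(N ≤ 6) = Σ_{j=0}^{6} e^(−μ) μ^j/j! ≈ 0.1727.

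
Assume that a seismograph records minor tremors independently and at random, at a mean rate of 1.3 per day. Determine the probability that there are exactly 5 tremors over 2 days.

Over the interval, μ = 1.3 × 2 = 2.6 (2 days).
P(N = 5) = e^(−μ) μ^5/5! = e^(−2.6) · 2.6^5/120 ≈ 0.0735.

0.0735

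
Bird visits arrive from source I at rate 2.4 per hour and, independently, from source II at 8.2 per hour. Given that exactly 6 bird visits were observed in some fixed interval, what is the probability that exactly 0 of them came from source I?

0.2143

Given the total, each event is independently from source I with probability p = λ_I/(λ_I+λ_II) = 2.4/10.6 ≈ 0.2264.
So K ~ Binomial(6, 2.4/10.6): P(K = 0) = C(6,0) · (2.4/10.6)^0 · (8.2/10.6)^6 ≈ 0.2143.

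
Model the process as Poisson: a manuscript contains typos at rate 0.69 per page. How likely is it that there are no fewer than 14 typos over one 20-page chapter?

0.5142

Over the interval, μ = 0.69 × 20 = 13.8 (a 20-page chapter = 20 pages).
P(N ≥ 14) = 1 − P(N ≤ 13) = 1 − Σ_{j=0}^{13} e^(−μ) μ^j/j! ≈ 0.5142.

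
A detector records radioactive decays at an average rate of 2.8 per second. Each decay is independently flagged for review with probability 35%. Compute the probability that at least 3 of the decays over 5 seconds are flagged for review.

0.8667

Thinning: the decays that are flagged for review themselves form a Poisson process with rate 0.35 × 2.8 = 0.98 per second.
Over the interval, μ = 0.98 × 5 = 4.9 (5 seconds).
P(N ≥ 3) = 1 − P(N ≤ 2) ≈ 0.8667.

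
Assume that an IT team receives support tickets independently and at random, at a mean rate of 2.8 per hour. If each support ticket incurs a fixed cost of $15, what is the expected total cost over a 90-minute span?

E[N] = 2.8 × 1.5 = 4.2 (a 90-minute span = 1.5 hours); E[cost] = 4.2 × $15 = $63.

$63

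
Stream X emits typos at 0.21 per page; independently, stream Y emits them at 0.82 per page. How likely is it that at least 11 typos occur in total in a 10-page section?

Independent Poisson processes superpose: combined rate λ = 0.21 + 0.82 = 1.03 per page.
Over the interval, μ = 1.03 × 10 = 10.3 (a 10-page section = 10 pages).
P(N ≥ 11) = 1 − P(N ≤ 10) ≈ 0.4544.

0.4544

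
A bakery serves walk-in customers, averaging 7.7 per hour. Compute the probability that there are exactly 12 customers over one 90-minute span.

0.1134

Over the interval, μ = 7.7 × 1.5 = 11.55 (a 90-minute span = 1.5 hours).
P(N = 12) = e^(−μ) μ^12/12! = e^(−11.55) · 11.55^12/479001600 ≈ 0.1134.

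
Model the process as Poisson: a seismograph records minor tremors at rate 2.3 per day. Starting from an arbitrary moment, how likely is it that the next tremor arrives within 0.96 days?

0.8901

Inter-arrival times are exponential with rate λ = 2.3 per day.
P(T ≤ 0.96) = 1 − e^(−λt) = 1 − e^(−2.3 × 0.96) = 1 − e^(−2.208) ≈ 0.8901.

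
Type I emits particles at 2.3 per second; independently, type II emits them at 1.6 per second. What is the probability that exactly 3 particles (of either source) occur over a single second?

0.2001

Independent Poisson processes superpose: combined rate λ = 2.3 + 1.6 = 3.9 per second.
So μ = 3.9.
P(N = 3) = e^(−3.9) · 3.9^3/3! ≈ 0.2001.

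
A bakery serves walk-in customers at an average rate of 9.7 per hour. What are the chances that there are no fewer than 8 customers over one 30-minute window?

Over the interval, μ = 9.7 × 0.5 = 4.85 (a 30-minute window = 0.5 hours).
P(N ≥ 8) = 1 − P(N ≤ 7) = 1 − Σ_{j=0}^{7} e^(−μ) μ^j/j! ≈ 0.1182.

0.1182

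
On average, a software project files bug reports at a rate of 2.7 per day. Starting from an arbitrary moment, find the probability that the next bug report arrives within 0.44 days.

Inter-arrival times are exponential with rate λ = 2.7 per day.
P(T ≤ 0.44) = 1 − e^(−λt) = 1 − e^(−2.7 × 0.44) = 1 − e^(−1.188) ≈ 0.6952.

0.6952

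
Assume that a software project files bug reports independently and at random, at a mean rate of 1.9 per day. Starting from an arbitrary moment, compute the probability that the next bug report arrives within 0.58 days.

Inter-arrival times are exponential with rate λ = 1.9 per day.
P(T ≤ 0.58) = 1 − e^(−λt) = 1 − e^(−1.9 × 0.58) = 1 − e^(−1.102) ≈ 0.6678.

0.6678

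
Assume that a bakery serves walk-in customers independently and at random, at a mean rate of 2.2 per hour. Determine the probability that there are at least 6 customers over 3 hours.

0.6453

Over the interval, μ = 2.2 × 3 = 6.6 (3 hours).
P(N ≥ 6) = 1 − P(N ≤ 5) = 1 − Σ_{j=0}^{5} e^(−μ) μ^j/j! ≈ 0.6453.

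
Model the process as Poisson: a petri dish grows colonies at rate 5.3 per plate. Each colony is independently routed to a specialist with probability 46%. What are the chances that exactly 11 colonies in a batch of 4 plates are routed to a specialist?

0.1106

Thinning: the colonies that are routed to a specialist themselves form a Poisson process with rate 0.46 × 5.3 = 2.438 per plate.
Over the interval, μ = 2.438 × 4 = 9.752 (a batch of 4 plates = 4 plates).
P(N = 11) = e^(−9.752) · 9.752^11/11! ≈ 0.1106.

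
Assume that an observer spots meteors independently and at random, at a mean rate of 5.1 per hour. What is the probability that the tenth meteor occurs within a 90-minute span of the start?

Over the interval, μ = 5.1 × 1.5 = 7.65 (a 90-minute span = 1.5 hours).
The tenth arrival falls in the interval iff at least 10 events occur there: P(S_10 ≤ t) = P(N ≥ 10) = 1 − P(N ≤ 9) ≈ 0.2410.

0.2410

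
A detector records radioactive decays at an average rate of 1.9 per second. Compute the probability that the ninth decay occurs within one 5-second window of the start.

0.6082

Over the interval, μ = 1.9 × 5 = 9.5 (a 5-second window = 5 seconds).
The ninth arrival falls in the interval iff at least 9 events occur there: P(S_9 ≤ t) = P(N ≥ 9) = 1 − P(N ≤ 8) ≈ 0.6082.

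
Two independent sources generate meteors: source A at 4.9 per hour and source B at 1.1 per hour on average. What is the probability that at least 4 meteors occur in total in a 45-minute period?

Independent Poisson processes superpose: combined rate λ = 4.9 + 1.1 = 6 per hour.
Over the interval, μ = 6 × 0.75 = 4.5 (a 45-minute period = 0.75 hours).
P(N ≥ 4) = 1 − P(N ≤ 3) ≈ 0.6577.

0.6577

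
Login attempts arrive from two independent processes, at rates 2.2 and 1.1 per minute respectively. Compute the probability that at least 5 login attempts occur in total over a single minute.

Independent Poisson processes superpose: combined rate λ = 2.2 + 1.1 = 3.3 per minute.
So μ = 3.3.
P(N ≥ 5) = 1 − P(N ≤ 4) ≈ 0.2374.

0.2374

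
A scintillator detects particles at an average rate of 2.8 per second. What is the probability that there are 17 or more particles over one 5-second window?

Over the interval, μ = 2.8 × 5 = 14 (a 5-second window = 5 seconds).
P(N ≥ 17) = 1 − P(N ≤ 16) = 1 − Σ_{j=0}^{16} e^(−μ) μ^j/j! ≈ 0.2441.

0.2441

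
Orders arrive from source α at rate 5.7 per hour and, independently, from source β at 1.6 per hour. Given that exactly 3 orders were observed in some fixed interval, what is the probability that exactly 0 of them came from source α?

Given the total, each event is independently from source α with probability p = λ_α/(λ_α+λ_β) = 5.7/7.3 ≈ 0.7808.
So K ~ Binomial(3, 5.7/7.3): P(K = 0) = C(3,0) · (5.7/7.3)^0 · (1.6/7.3)^3 ≈ 0.0105.

0.0105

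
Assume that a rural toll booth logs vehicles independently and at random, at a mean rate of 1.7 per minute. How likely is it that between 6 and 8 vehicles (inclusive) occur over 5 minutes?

0.3735

Over the interval, μ = 1.7 × 5 = 8.5 (5 minutes).
P(6 ≤ N ≤ 8) = Σ_{j=6}^{8} e^(−8.5) · 8.5^j/j! ≈ 0.3735.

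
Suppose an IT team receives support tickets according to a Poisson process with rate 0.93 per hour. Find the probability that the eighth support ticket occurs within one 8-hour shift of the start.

Over the interval, μ = 0.93 × 8 = 7.44 (an 8-hour shift = 8 hours).
The eighth arrival falls in the interval iff at least 8 events occur there: P(S_8 ≤ t) = P(N ≥ 8) = 1 − P(N ≤ 7) ≈ 0.4666.

0.4666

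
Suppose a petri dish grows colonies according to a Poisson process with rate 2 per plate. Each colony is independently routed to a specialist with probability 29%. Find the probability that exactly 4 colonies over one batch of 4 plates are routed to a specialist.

Thinning: the colonies that are routed to a specialist themselves form a Poisson process with rate 0.29 × 2 = 0.58 per plate.
Over the interval, μ = 0.58 × 4 = 2.32 (a batch of 4 plates = 4 plates).
P(N = 4) = e^(−2.32) · 2.32^4/4! ≈ 0.1186.

0.1186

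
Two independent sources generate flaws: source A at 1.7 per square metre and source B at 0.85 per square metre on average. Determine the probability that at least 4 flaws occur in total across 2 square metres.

0.7487

Independent Poisson processes superpose: combined rate λ = 1.7 + 0.85 = 2.55 per square metre.
Over the interval, μ = 2.55 × 2 = 5.1 (2 square metres).
P(N ≥ 4) = 1 − P(N ≤ 3) ≈ 0.7487.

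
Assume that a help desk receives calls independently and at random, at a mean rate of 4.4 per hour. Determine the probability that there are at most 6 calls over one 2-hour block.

Over the interval, μ = 4.4 × 2 = 8.8 (a 2-hour block = 2 hours).
P(N ≤ 6) = Σ_{j=0}^{6} e^(−μ) μ^j/j! ≈ 0.2256.

0.2256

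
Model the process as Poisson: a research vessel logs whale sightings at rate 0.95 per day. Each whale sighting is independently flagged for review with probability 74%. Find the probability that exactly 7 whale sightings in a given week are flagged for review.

0.1011

Thinning: the whale sightings that are flagged for review themselves form a Poisson process with rate 0.74 × 0.95 = 0.703 per day.
Over the interval, μ = 0.703 × 7 = 4.921 (a week = 7 days).
P(N = 7) = e^(−4.921) · 4.921^7/7! ≈ 0.1011.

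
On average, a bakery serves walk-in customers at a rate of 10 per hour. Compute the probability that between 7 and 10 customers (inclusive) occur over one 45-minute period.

0.4841

Over the interval, μ = 10 × 0.75 = 7.5 (a 45-minute period = 0.75 hours).
P(7 ≤ N ≤ 10) = Σ_{j=7}^{10} e^(−7.5) · 7.5^j/j! ≈ 0.4841.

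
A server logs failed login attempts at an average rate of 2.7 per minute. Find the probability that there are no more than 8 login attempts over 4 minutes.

0.2502

Over the interval, μ = 2.7 × 4 = 10.8 (4 minutes).
P(N ≤ 8) = Σ_{j=0}^{8} e^(−μ) μ^j/j! ≈ 0.2502.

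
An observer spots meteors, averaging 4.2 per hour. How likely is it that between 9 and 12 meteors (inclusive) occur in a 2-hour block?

Over the interval, μ = 4.2 × 2 = 8.4 (a 2-hour block = 2 hours).
P(9 ≤ N ≤ 12) = Σ_{j=9}^{12} e^(−8.4) · 8.4^j/j! ≈ 0.3781.

0.3781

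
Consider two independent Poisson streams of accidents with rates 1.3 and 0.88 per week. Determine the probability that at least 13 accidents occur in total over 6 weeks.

0.5457

Independent Poisson processes superpose: combined rate λ = 1.3 + 0.88 = 2.18 per week.
Over the interval, μ = 2.18 × 6 = 13.08 (6 weeks).
P(N ≥ 13) = 1 − P(N ≤ 12) ≈ 0.5457.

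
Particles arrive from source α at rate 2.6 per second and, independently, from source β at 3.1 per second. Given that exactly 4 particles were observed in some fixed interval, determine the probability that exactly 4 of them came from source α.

0.0433

Given the total, each event is independently from source α with probability p = λ_α/(λ_α+λ_β) = 2.6/5.7 ≈ 0.4561.
So K ~ Binomial(4, 2.6/5.7): P(K = 4) = C(4,4) · (2.6/5.7)^4 · (3.1/5.7)^0 ≈ 0.0433.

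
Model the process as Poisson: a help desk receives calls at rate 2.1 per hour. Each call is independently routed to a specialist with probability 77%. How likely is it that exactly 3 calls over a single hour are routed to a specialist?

Thinning: the calls that are routed to a specialist themselves form a Poisson process with rate 0.77 × 2.1 = 1.617 per hour.
So μ = 1.617.
P(N = 3) = e^(−1.617) · 1.617^3/3! ≈ 0.1399.

0.1399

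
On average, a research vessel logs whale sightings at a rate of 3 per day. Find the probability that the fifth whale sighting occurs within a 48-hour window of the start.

0.7149

Over the interval, μ = 3 × 2 = 6 (a 48-hour window = 2 days).
The fifth arrival falls in the interval iff at least 5 events occur there: P(S_5 ≤ t) = P(N ≥ 5) = 1 − P(N ≤ 4) ≈ 0.7149.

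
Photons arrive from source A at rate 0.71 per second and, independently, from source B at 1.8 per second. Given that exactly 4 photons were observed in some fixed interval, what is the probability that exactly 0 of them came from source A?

0.2645

Given the total, each event is independently from source A with probability p = λ_A/(λ_A+λ_B) = 0.71/2.51 ≈ 0.2829.
So K ~ Binomial(4, 0.71/2.51): P(K = 0) = C(4,0) · (0.71/2.51)^0 · (1.8/2.51)^4 ≈ 0.2645.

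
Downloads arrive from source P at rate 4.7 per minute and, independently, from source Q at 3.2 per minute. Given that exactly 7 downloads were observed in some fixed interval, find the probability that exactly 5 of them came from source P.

Given the total, each event is independently from source P with probability p = λ_P/(λ_P+λ_Q) = 4.7/7.9 ≈ 0.5949.
So K ~ Binomial(7, 4.7/7.9): P(K = 5) = C(7,5) · (4.7/7.9)^5 · (3.2/7.9)^2 ≈ 0.2568.

0.2568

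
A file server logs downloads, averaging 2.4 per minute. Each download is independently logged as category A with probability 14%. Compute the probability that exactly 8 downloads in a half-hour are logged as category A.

Thinning: the downloads that are logged as category A themselves form a Poisson process with rate 0.14 × 2.4 = 0.336 per minute.
Over the interval, μ = 0.336 × 30 = 10.08 (a half-hour = 30 minutes).
P(N = 8) = e^(−10.08) · 10.08^8/8! ≈ 0.1108.

0.1108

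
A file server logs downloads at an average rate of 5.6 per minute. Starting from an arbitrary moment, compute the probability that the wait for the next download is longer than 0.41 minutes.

0.1007

The wait for the next event is exponential with rate λ = 5.6 per minute.
P(T > 0.41) = e^(−λt) = e^(−5.6 × 0.41) = e^(−2.296) ≈ 0.1007.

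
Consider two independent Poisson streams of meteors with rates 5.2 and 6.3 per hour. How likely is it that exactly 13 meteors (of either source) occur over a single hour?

0.1001

Independent Poisson processes superpose: combined rate λ = 5.2 + 6.3 = 11.5 per hour.
So μ = 11.5.
P(N = 13) = e^(−11.5) · 11.5^13/13! ≈ 0.1001.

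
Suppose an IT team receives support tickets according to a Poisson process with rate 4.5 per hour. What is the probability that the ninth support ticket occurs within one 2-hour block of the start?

0.5443

Over the interval, μ = 4.5 × 2 = 9 (a 2-hour block = 2 hours).
The ninth arrival falls in the interval iff at least 9 events occur there: P(S_9 ≤ t) = P(N ≥ 9) = 1 − P(N ≤ 8) ≈ 0.5443.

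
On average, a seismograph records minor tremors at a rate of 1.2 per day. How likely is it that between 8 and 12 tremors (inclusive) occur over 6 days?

Over the interval, μ = 1.2 × 6 = 7.2 (6 days).
P(8 ≤ N ≤ 12) = Σ_{j=8}^{12} e^(−7.2) · 7.2^j/j! ≈ 0.3984.

0.3984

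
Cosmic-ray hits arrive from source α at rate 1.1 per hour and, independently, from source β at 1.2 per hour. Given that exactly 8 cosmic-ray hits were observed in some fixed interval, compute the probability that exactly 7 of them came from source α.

Given the total, each event is independently from source α with probability p = λ_α/(λ_α+λ_β) = 1.1/2.3 ≈ 0.4783.
So K ~ Binomial(8, 1.1/2.3): P(K = 7) = C(8,7) · (1.1/2.3)^7 · (1.2/2.3)^1 ≈ 0.0239.

0.0239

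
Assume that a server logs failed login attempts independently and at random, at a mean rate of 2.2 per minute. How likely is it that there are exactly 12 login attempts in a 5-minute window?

0.1094

Over the interval, μ = 2.2 × 5 = 11 (a 5-minute window = 5 minutes).
P(N = 12) = e^(−μ) μ^12/12! = e^(−11) · 11^12/479001600 ≈ 0.1094.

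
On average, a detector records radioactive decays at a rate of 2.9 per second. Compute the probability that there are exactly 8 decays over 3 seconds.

0.1356

Over the interval, μ = 2.9 × 3 = 8.7 (3 seconds).
P(N = 8) = e^(−μ) μ^8/8! = e^(−8.7) · 8.7^8/40320 ≈ 0.1356.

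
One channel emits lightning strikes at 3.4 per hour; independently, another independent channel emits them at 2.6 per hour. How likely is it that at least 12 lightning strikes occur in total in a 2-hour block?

0.5384

Independent Poisson processes superpose: combined rate λ = 3.4 + 2.6 = 6 per hour.
Over the interval, μ = 6 × 2 = 12 (a 2-hour block = 2 hours).
P(N ≥ 12) = 1 − P(N ≤ 11) ≈ 0.5384.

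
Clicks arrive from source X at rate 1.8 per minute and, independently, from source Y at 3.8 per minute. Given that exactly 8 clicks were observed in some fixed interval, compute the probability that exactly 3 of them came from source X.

Given the total, each event is independently from source X with probability p = λ_X/(λ_X+λ_Y) = 1.8/5.6 ≈ 0.3214.
So K ~ Binomial(8, 1.8/5.6): P(K = 3) = C(8,3) · (1.8/5.6)^3 · (3.8/5.6)^5 ≈ 0.2676.

0.2676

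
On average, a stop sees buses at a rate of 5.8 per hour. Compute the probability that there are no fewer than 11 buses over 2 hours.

0.6095

Over the interval, μ = 5.8 × 2 = 11.6 (2 hours).
P(N ≥ 11) = 1 − P(N ≤ 10) = 1 − Σ_{j=0}^{10} e^(−μ) μ^j/j! ≈ 0.6095.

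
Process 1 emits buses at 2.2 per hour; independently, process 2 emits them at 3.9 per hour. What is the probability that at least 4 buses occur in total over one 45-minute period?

0.6702

Independent Poisson processes superpose: combined rate λ = 2.2 + 3.9 = 6.1 per hour.
Over the interval, μ = 6.1 × 0.75 = 4.575 (a 45-minute period = 0.75 hours).
P(N ≥ 4) = 1 − P(N ≤ 3) ≈ 0.6702.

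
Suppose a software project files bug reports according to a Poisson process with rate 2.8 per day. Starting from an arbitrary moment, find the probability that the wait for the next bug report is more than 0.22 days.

0.5401

The wait for the next event is exponential with rate λ = 2.8 per day.
P(T > 0.22) = e^(−λt) = e^(−2.8 × 0.22) = e^(−0.616) ≈ 0.5401.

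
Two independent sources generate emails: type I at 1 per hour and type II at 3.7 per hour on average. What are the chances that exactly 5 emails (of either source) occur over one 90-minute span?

Independent Poisson processes superpose: combined rate λ = 1 + 3.7 = 4.7 per hour.
Over the interval, μ = 4.7 × 1.5 = 7.05 (a 90-minute span = 1.5 hours).
P(N = 5) = e^(−7.05) · 7.05^5/5! ≈ 0.1259.

0.1259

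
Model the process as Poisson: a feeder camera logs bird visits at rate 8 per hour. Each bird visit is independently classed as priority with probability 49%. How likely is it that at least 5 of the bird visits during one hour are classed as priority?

Thinning: the bird visits that are classed as priority themselves form a Poisson process with rate 0.49 × 8 = 3.92 per hour.
So μ = 3.92.
P(N ≥ 5) = 1 − P(N ≤ 4) ≈ 0.3555.

0.3555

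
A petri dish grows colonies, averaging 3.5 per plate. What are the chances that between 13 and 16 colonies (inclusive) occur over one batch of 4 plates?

0.3975

Over the interval, μ = 3.5 × 4 = 14 (a batch of 4 plates = 4 plates).
P(13 ≤ N ≤ 16) = Σ_{j=13}^{16} e^(−14) · 14^j/j! ≈ 0.3975.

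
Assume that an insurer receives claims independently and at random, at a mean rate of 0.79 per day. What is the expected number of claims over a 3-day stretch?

2.37

E[N] = λt = 0.79 × 3 = 2.37 (a 3-day stretch = 3 days).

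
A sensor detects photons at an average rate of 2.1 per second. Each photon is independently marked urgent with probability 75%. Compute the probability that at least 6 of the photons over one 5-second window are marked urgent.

0.7970

Thinning: the photons that are marked urgent themselves form a Poisson process with rate 0.75 × 2.1 = 1.575 per second.
Over the interval, μ = 1.575 × 5 = 7.875 (a 5-second window = 5 seconds).
P(N ≥ 6) = 1 − P(N ≤ 5) ≈ 0.7970.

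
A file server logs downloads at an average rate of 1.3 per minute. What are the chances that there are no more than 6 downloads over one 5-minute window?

Over the interval, μ = 1.3 × 5 = 6.5 (a 5-minute window = 5 minutes).
P(N ≤ 6) = Σ_{j=0}^{6} e^(−μ) μ^j/j! ≈ 0.5265.

0.5265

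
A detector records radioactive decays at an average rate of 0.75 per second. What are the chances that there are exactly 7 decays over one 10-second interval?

Over the interval, μ = 0.75 × 10 = 7.5 (a 10-second interval = 10 seconds).
P(N = 7) = e^(−μ) μ^7/7! = e^(−7.5) · 7.5^7/5040 ≈ 0.1465.

0.1465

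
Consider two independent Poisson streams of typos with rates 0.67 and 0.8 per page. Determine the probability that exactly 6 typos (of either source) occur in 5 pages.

0.1407

Independent Poisson processes superpose: combined rate λ = 0.67 + 0.8 = 1.47 per page.
Over the interval, μ = 1.47 × 5 = 7.35 (5 pages).
P(N = 6) = e^(−7.35) · 7.35^6/6! ≈ 0.1407.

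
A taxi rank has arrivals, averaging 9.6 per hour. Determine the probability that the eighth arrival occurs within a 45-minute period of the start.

0.4311

Over the interval, μ = 9.6 × 0.75 = 7.2 (a 45-minute period = 0.75 hours).
The eighth arrival falls in the interval iff at least 8 events occur there: P(S_8 ≤ t) = P(N ≥ 8) = 1 − P(N ≤ 7) ≈ 0.4311.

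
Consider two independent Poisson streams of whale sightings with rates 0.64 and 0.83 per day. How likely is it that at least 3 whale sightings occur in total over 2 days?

0.5632

Independent Poisson processes superpose: combined rate λ = 0.64 + 0.83 = 1.47 per day.
Over the interval, μ = 1.47 × 2 = 2.94 (2 days).
P(N ≥ 3) = 1 − P(N ≤ 2) ≈ 0.5632.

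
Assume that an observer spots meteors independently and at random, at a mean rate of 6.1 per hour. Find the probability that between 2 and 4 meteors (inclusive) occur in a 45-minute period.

0.4605

Over the interval, μ = 6.1 × 0.75 = 4.575 (a 45-minute period = 0.75 hours).
P(2 ≤ N ≤ 4) = Σ_{j=2}^{4} e^(−4.575) · 4.575^j/j! ≈ 0.4605.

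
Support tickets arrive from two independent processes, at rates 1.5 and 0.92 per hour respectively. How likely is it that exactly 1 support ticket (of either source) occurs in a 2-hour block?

0.0383

Independent Poisson processes superpose: combined rate λ = 1.5 + 0.92 = 2.42 per hour.
Over the interval, μ = 2.42 × 2 = 4.84 (a 2-hour block = 2 hours).
P(N = 1) = e^(−4.84) · 4.84^1/1! ≈ 0.0383.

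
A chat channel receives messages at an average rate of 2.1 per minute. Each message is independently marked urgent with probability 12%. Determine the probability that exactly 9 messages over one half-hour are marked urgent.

Thinning: the messages that are marked urgent themselves form a Poisson process with rate 0.12 × 2.1 = 0.252 per minute.
Over the interval, μ = 0.252 × 30 = 7.56 (a half-hour = 30 minutes).
P(N = 9) = e^(−7.56) · 7.56^9/9! ≈ 0.1158.

0.1158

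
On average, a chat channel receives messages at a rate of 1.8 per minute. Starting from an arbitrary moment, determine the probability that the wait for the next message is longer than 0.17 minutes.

0.7364

The wait for the next event is exponential with rate λ = 1.8 per minute.
P(T > 0.17) = e^(−λt) = e^(−1.8 × 0.17) = e^(−0.306) ≈ 0.7364.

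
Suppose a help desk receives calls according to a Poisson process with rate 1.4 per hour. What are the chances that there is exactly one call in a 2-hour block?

0.1703

Over the interval, μ = 1.4 × 2 = 2.8 (a 2-hour block = 2 hours).
P(N = 1) = e^(−μ) μ^1/1! = e^(−2.8) · 2.8^1/1 ≈ 0.1703.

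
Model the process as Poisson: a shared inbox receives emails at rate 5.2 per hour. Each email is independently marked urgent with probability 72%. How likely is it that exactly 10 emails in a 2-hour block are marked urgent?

Thinning: the emails that are marked urgent themselves form a Poisson process with rate 0.72 × 5.2 = 3.744 per hour.
Over the interval, μ = 3.744 × 2 = 7.488 (a 2-hour block = 2 hours).
P(N = 10) = e^(−7.488) · 7.488^10/10! ≈ 0.0855.

0.0855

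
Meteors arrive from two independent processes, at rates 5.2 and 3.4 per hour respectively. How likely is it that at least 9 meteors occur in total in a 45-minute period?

0.2025

Independent Poisson processes superpose: combined rate λ = 5.2 + 3.4 = 8.6 per hour.
Over the interval, μ = 8.6 × 0.75 = 6.45 (a 45-minute period = 0.75 hours).
P(N ≥ 9) = 1 − P(N ≤ 8) ≈ 0.2025.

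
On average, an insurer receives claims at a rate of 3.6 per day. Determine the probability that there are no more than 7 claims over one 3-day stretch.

0.1566

Over the interval, μ = 3.6 × 3 = 10.8 (a 3-day stretch = 3 days).
P(N ≤ 7) = Σ_{j=0}^{7} e^(−μ) μ^j/j! ≈ 0.1566.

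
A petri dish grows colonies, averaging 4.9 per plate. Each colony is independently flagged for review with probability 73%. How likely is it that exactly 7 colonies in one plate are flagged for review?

Thinning: the colonies that are flagged for review themselves form a Poisson process with rate 0.73 × 4.9 = 3.577 per plate.
So μ = 3.577.
P(N = 7) = e^(−3.577) · 3.577^7/7! ≈ 0.0416.

0.0416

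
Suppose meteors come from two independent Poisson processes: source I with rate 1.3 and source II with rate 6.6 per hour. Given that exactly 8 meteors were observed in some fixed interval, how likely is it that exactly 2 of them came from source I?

0.2578

Given the total, each event is independently from source I with probability p = λ_I/(λ_I+λ_II) = 1.3/7.9 ≈ 0.1646.
So K ~ Binomial(8, 1.3/7.9): P(K = 2) = C(8,2) · (1.3/7.9)^2 · (6.6/7.9)^6 ≈ 0.2578.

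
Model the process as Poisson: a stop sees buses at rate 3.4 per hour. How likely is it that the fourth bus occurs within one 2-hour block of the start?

Over the interval, μ = 3.4 × 2 = 6.8 (a 2-hour block = 2 hours).
The fourth arrival falls in the interval iff at least 4 events occur there: P(S_4 ≤ t) = P(N ≥ 4) = 1 − P(N ≤ 3) ≈ 0.9072.

0.9072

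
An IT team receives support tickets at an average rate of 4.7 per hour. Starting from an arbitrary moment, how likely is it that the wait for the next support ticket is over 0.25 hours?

0.3088

The wait for the next event is exponential with rate λ = 4.7 per hour.
P(T > 0.25) = e^(−λt) = e^(−4.7 × 0.25) = e^(−1.175) ≈ 0.3088.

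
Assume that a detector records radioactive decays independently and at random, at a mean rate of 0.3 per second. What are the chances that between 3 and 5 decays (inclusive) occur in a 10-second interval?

0.4929

Over the interval, μ = 0.3 × 10 = 3 (a 10-second interval = 10 seconds).
P(3 ≤ N ≤ 5) = Σ_{j=3}^{5} e^(−3) · 3^j/j! ≈ 0.4929.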